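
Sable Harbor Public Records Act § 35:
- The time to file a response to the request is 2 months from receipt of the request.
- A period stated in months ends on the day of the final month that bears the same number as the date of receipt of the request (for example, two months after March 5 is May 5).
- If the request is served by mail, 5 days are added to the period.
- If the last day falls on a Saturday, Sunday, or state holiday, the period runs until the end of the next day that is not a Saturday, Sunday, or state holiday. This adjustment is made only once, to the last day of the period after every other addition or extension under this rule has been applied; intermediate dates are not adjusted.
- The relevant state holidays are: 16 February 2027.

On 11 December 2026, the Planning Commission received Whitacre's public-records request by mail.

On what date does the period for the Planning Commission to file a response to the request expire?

2 months after 11 December 2026 is February 11, 2027.
Service was by mail, adding 5 days: February 11, 2027 + 5 days = February 16, 2027.
February 16, 2027 is a listed holiday. The next qualifying day is February 17, 2027.

February 17, 2027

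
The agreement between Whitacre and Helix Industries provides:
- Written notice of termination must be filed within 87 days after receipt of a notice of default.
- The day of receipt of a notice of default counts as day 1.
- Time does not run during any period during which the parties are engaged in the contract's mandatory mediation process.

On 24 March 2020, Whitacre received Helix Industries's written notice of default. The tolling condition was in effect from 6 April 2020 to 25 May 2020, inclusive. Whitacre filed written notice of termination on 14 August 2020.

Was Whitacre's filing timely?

No

Counting 24 March 2020 as day 1, day 87 is June 18, 2020.
From April 6, 2020 through May 25, 2020 inclusive is 50 days; tolling adds 50 days: June 18, 2020 + 50 days = August 7, 2020.
The deadline is August 7, 2020; the filing on August 14, 2020 is after that date.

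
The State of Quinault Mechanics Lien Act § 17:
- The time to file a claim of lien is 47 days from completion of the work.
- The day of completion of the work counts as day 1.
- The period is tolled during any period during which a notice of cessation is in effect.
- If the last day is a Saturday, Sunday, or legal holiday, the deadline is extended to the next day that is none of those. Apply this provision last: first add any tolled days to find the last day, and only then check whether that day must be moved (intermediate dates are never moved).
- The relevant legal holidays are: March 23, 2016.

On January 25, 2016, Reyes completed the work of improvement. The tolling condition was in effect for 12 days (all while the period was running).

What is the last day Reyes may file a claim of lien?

Counting January 25, 2016 as day 1, day 47 is March 11, 2016.
Tolling adds 12 days: March 11, 2016 + 12 days = March 23, 2016.
March 23, 2016 is a listed holiday. The next qualifying day is March 24, 2016.

March 24, 2016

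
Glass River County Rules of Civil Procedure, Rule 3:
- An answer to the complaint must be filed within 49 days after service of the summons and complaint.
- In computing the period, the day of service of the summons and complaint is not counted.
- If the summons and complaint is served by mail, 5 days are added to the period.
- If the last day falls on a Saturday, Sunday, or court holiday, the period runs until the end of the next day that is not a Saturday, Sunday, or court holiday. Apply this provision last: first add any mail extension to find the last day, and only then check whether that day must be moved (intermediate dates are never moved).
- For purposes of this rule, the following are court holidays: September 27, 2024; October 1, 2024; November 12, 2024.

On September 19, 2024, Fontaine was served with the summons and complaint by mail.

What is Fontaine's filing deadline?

November 13, 2024

49 days after September 19, 2024 is November 7, 2024.
Service was by mail, adding 5 days: November 7, 2024 + 5 days = November 12, 2024.
November 12, 2024 is a listed holiday. The next qualifying day is November 13, 2024.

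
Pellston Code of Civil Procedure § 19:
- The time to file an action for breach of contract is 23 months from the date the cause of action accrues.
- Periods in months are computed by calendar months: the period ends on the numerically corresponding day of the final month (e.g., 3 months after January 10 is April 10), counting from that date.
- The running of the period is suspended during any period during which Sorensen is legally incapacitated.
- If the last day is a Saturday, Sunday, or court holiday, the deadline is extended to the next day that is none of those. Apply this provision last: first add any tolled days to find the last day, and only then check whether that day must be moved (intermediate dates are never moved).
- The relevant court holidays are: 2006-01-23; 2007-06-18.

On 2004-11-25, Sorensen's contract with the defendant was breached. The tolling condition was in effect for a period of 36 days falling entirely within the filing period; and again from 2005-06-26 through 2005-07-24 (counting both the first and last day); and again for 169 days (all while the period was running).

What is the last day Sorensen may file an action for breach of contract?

June 19, 2007

23 months after 2004-11-25 is October 25, 2006.
Tolling adds 36 days: October 25, 2006 + 36 days = November 30, 2006.
From June 26, 2005 through July 24, 2005 inclusive is 29 days; tolling adds 29 days: November 30, 2006 + 29 days = December 29, 2006.
Tolling adds 169 days: December 29, 2006 + 169 days = June 16, 2007.
June 16, 2007 is Saturday; June 17, 2007 is Sunday; June 18, 2007 is a listed holiday. The next qualifying day is June 19, 2007.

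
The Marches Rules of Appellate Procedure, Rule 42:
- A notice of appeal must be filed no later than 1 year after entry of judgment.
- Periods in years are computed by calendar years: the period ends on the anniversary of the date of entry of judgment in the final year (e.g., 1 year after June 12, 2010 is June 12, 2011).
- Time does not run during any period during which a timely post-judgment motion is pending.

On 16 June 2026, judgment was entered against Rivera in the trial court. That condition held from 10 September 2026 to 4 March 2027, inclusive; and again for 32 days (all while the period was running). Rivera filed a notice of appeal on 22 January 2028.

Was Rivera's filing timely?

No

1 year after 16 June 2026 is June 16, 2027.
From September 10, 2026 through March 4, 2027 inclusive is 176 days; tolling adds 176 days: June 16, 2027 + 176 days = December 9, 2027.
Tolling adds 32 days: December 9, 2027 + 32 days = January 10, 2028.
The deadline is January 10, 2028; the filing on January 22, 2028 is after that date.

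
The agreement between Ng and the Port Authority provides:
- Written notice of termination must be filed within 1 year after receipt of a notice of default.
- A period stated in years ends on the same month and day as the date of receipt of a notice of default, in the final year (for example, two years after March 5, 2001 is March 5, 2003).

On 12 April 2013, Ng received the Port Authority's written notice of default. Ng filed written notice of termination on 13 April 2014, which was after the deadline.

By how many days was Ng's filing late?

1 day

1 year after 12 April 2013 is April 12, 2014.
The deadline is April 12, 2014; from April 12, 2014 to April 13, 2014 is 1 days.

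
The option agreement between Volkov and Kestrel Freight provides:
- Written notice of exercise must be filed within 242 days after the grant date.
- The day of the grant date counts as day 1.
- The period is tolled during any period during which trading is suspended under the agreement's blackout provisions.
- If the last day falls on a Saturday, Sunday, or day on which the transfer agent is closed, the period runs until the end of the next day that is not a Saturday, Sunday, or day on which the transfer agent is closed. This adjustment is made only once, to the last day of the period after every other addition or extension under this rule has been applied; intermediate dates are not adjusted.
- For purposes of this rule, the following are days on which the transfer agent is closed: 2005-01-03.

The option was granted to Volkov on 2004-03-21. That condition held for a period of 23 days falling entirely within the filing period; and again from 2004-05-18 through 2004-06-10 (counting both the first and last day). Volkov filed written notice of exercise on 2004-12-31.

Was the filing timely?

Yes

Counting 2004-03-21 as day 1, day 242 is November 17, 2004.
Tolling adds 23 days: November 17, 2004 + 23 days = December 10, 2004.
From May 18, 2004 through June 10, 2004 inclusive is 24 days; tolling adds 24 days: December 10, 2004 + 24 days = January 3, 2005.
January 3, 2005 is a listed holiday. The next qualifying day is January 4, 2005.
The deadline is January 4, 2005; the filing on December 31, 2004 is on or before that date.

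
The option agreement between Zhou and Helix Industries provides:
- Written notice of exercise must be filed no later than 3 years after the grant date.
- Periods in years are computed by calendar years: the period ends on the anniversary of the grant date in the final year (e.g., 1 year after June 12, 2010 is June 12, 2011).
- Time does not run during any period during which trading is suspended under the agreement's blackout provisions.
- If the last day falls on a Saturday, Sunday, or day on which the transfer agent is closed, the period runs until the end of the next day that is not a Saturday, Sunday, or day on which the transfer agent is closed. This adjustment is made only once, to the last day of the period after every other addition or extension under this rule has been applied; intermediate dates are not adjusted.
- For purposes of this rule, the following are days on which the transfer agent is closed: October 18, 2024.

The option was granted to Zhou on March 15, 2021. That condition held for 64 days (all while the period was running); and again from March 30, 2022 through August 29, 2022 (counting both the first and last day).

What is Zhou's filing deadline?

3 years after March 15, 2021 is March 15, 2024.
Tolling adds 64 days: March 15, 2024 + 64 days = May 18, 2024.
From March 30, 2022 through August 29, 2022 inclusive is 153 days; tolling adds 153 days: May 18, 2024 + 153 days = October 18, 2024.
October 18, 2024 is a listed holiday; October 19, 2024 is Saturday; October 20, 2024 is Sunday. The next qualifying day is October 21, 2024.

October 21, 2024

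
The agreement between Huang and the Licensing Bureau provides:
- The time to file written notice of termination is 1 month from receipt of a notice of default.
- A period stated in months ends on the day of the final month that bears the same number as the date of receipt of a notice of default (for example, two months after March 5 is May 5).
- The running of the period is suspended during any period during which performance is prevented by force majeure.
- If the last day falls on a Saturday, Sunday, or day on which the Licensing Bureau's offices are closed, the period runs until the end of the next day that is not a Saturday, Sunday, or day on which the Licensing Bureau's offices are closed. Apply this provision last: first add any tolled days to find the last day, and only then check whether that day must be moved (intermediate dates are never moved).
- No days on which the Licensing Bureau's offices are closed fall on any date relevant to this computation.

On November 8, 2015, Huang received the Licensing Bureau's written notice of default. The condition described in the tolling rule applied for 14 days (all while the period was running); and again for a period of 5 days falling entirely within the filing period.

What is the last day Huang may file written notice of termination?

December 28, 2015

1 month after November 8, 2015 is December 8, 2015.
Tolling adds 14 days: December 8, 2015 + 14 days = December 22, 2015.
Tolling adds 5 days: December 22, 2015 + 5 days = December 27, 2015.
December 27, 2015 is Sunday. The next qualifying day is December 28, 2015.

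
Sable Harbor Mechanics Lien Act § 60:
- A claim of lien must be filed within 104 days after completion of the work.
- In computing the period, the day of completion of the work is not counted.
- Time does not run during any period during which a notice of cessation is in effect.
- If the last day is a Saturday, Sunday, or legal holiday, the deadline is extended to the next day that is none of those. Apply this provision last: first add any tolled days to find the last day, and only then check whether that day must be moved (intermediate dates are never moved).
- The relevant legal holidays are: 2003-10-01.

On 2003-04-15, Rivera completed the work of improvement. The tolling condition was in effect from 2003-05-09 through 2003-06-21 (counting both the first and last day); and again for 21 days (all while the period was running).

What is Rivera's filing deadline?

104 days after 2003-04-15 is July 28, 2003.
From May 9, 2003 through June 21, 2003 inclusive is 44 days; tolling adds 44 days: July 28, 2003 + 44 days = September 10, 2003.
Tolling adds 21 days: September 10, 2003 + 21 days = October 1, 2003.
October 1, 2003 is a listed holiday. The next qualifying day is October 2, 2003.

October 2, 2003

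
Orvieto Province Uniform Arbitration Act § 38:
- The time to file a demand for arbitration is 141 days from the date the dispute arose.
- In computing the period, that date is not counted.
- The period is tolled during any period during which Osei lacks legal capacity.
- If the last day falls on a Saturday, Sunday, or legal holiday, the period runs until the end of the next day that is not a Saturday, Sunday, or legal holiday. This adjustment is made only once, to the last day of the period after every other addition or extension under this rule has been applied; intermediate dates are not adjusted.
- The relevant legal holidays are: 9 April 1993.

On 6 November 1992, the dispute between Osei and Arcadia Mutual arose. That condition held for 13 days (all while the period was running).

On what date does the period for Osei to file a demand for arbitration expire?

April 12, 1993

141 days after 6 November 1992 is March 27, 1993.
Tolling adds 13 days: March 27, 1993 + 13 days = April 9, 1993.
April 9, 1993 is a listed holiday; April 10, 1993 is Saturday; April 11, 1993 is Sunday. The next qualifying day is April 12, 1993.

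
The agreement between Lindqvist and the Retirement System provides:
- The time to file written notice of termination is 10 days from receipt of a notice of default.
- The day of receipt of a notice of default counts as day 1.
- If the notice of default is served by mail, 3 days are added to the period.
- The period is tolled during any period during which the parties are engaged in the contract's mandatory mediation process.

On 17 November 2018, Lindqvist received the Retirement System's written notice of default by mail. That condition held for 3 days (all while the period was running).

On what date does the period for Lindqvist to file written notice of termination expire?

Counting 17 November 2018 as day 1, day 10 is November 26, 2018.
Service was by mail, adding 3 days: November 26, 2018 + 3 days = November 29, 2018.
Tolling adds 3 days: November 29, 2018 + 3 days = December 2, 2018.

December 2, 2018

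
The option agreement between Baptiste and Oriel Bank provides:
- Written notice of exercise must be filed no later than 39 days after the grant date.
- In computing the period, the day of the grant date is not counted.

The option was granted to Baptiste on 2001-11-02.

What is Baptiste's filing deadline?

39 days after 2001-11-02 is December 11, 2001.

December 11, 2001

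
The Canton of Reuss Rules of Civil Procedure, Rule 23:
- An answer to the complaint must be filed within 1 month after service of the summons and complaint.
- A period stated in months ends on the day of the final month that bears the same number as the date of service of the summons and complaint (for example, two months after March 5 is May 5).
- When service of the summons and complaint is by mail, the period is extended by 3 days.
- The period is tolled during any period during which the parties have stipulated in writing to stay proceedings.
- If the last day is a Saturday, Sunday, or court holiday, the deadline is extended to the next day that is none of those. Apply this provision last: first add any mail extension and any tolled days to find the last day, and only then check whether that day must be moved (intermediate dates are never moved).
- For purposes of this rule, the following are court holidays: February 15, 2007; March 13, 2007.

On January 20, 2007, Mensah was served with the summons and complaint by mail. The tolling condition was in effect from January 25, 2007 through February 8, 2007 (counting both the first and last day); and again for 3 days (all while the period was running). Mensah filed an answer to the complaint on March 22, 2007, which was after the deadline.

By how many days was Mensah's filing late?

1 month after January 20, 2007 is February 20, 2007.
Service was by mail, adding 3 days: February 20, 2007 + 3 days = February 23, 2007.
From January 25, 2007 through February 8, 2007 inclusive is 15 days; tolling adds 15 days: February 23, 2007 + 15 days = March 10, 2007.
Tolling adds 3 days: March 10, 2007 + 3 days = March 13, 2007.
March 13, 2007 is a listed holiday. The next qualifying day is March 14, 2007.
The deadline is March 14, 2007; from March 14, 2007 to March 22, 2007 is 8 days.

8 days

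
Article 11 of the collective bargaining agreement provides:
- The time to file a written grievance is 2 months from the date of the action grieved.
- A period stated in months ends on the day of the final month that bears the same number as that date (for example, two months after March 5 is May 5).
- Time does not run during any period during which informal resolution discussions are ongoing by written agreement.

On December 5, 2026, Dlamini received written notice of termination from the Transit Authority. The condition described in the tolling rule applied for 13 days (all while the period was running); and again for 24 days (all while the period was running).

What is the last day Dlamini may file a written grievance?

2 months after December 5, 2026 is February 5, 2027.
Tolling adds 13 days: February 5, 2027 + 13 days = February 18, 2027.
Tolling adds 24 days: February 18, 2027 + 24 days = March 14, 2027.

March 14, 2027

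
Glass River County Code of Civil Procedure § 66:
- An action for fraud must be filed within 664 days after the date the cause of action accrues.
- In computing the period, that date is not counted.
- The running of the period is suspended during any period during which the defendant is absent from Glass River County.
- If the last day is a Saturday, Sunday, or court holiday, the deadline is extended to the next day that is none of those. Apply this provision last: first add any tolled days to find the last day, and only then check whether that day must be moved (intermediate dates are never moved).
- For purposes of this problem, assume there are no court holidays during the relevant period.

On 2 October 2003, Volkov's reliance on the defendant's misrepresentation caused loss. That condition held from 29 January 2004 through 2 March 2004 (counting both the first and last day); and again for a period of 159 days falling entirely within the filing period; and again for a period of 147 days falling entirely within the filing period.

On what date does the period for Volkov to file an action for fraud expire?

664 days after 2 October 2003 is July 27, 2005.
From January 29, 2004 through March 2, 2004 inclusive is 34 days; tolling adds 34 days: July 27, 2005 + 34 days = August 30, 2005.
Tolling adds 159 days: August 30, 2005 + 159 days = February 5, 2006.
Tolling adds 147 days: February 5, 2006 + 147 days = July 2, 2006.
July 2, 2006 is Sunday. The next qualifying day is July 3, 2006.

July 3, 2006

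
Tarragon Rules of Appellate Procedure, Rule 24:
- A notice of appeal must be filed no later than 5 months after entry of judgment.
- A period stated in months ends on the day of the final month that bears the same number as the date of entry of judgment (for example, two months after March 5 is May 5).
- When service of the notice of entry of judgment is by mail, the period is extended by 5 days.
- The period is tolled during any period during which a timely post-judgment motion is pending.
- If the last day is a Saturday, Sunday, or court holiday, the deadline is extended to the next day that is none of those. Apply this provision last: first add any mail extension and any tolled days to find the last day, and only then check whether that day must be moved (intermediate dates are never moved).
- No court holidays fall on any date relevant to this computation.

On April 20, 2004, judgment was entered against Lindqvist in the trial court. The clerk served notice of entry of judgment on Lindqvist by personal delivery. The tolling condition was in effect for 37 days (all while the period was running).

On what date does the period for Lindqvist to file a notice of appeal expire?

October 27, 2004

5 months after April 20, 2004 is September 20, 2004.
Service was not by mail, so no mail extension applies.
Tolling adds 37 days: September 20, 2004 + 37 days = October 27, 2004.
October 27, 2004 is a Wednesday and not a court holiday, so no extension applies.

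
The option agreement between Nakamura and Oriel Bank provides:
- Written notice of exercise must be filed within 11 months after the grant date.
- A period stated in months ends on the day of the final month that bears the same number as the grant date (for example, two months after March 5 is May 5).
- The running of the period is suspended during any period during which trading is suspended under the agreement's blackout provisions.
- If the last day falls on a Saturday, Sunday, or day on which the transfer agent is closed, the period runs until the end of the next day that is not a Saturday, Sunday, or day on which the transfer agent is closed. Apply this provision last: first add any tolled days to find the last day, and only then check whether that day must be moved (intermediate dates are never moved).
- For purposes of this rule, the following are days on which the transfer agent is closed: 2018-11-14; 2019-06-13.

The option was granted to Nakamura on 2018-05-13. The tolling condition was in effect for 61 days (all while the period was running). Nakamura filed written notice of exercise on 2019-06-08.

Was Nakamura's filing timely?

11 months after 2018-05-13 is April 13, 2019.
Tolling adds 61 days: April 13, 2019 + 61 days = June 13, 2019.
June 13, 2019 is a listed holiday. The next qualifying day is June 14, 2019.
The deadline is June 14, 2019; the filing on June 8, 2019 is on or before that date.

Yes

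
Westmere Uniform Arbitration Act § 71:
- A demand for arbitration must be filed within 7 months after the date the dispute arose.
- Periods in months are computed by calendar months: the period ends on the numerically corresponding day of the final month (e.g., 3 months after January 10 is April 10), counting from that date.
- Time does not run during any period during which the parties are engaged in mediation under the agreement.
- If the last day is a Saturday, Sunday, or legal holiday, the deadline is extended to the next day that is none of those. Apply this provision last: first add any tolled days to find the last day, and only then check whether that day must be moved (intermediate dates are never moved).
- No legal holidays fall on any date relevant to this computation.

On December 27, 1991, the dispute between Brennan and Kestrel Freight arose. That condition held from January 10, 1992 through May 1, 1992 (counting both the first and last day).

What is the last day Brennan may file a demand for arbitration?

7 months after December 27, 1991 is July 27, 1992.
From January 10, 1992 through May 1, 1992 inclusive is 113 days; tolling adds 113 days: July 27, 1992 + 113 days = November 17, 1992.
November 17, 1992 is a Tuesday and not a legal holiday, so no extension applies.

November 17, 1992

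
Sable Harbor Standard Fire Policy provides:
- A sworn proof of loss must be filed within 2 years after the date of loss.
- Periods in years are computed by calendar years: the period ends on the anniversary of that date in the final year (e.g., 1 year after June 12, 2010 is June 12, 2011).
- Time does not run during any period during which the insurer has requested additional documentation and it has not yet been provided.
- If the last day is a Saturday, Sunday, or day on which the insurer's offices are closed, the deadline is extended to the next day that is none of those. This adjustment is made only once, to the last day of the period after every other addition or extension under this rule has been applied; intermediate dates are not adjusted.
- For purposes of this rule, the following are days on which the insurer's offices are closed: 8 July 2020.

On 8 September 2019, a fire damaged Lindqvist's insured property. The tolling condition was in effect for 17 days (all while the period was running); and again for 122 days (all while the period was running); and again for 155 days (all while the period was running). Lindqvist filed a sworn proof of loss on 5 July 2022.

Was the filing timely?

No

2 years after 8 September 2019 is September 8, 2021.
Tolling adds 17 days: September 8, 2021 + 17 days = September 25, 2021.
Tolling adds 122 days: September 25, 2021 + 122 days = January 25, 2022.
Tolling adds 155 days: January 25, 2022 + 155 days = June 29, 2022.
June 29, 2022 is a Wednesday and not a day on which the insurer's offices are closed, so no extension applies.
The deadline is June 29, 2022; the filing on July 5, 2022 is after that date.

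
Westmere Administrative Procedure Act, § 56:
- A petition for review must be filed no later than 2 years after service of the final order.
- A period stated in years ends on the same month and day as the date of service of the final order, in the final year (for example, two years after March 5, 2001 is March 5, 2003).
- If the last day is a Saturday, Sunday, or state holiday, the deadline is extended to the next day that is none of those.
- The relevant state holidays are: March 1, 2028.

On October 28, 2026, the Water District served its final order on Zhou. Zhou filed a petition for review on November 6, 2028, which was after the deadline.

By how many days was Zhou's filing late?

7 days

2 years after October 28, 2026 is October 28, 2028.
October 28, 2028 is Saturday; October 29, 2028 is Sunday. The next qualifying day is October 30, 2028.
The deadline is October 30, 2028; from October 30, 2028 to November 6, 2028 is 7 days.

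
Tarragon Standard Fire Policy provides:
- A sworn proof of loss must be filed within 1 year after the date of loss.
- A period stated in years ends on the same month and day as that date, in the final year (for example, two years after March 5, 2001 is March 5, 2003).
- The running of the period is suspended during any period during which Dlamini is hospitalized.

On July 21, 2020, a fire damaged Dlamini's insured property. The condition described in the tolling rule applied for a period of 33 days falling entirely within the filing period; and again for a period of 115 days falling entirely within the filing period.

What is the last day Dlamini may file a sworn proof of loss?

1 year after July 21, 2020 is July 21, 2021.
Tolling adds 33 days: July 21, 2021 + 33 days = August 23, 2021.
Tolling adds 115 days: August 23, 2021 + 115 days = December 16, 2021.

December 16, 2021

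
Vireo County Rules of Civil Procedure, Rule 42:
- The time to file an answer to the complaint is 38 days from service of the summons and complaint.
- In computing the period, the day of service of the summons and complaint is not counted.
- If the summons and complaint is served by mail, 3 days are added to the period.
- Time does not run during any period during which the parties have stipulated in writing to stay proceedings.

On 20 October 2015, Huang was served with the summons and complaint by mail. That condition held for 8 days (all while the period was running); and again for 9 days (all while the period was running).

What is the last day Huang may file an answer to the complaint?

38 days after 20 October 2015 is November 27, 2015.
Service was by mail, adding 3 days: November 27, 2015 + 3 days = November 30, 2015.
Tolling adds 8 days: November 30, 2015 + 8 days = December 8, 2015.
Tolling adds 9 days: December 8, 2015 + 9 days = December 17, 2015.

December 17, 2015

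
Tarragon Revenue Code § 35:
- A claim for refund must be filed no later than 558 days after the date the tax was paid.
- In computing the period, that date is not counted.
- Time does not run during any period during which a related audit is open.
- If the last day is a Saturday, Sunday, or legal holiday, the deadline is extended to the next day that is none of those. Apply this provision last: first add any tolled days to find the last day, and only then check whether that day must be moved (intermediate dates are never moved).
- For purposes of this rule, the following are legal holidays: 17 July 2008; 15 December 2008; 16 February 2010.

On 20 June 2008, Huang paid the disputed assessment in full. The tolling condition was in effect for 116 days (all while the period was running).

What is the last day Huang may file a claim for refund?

558 days after 20 June 2008 is December 30, 2009.
Tolling adds 116 days: December 30, 2009 + 116 days = April 25, 2010.
April 25, 2010 is Sunday. The next qualifying day is April 26, 2010.

April 26, 2010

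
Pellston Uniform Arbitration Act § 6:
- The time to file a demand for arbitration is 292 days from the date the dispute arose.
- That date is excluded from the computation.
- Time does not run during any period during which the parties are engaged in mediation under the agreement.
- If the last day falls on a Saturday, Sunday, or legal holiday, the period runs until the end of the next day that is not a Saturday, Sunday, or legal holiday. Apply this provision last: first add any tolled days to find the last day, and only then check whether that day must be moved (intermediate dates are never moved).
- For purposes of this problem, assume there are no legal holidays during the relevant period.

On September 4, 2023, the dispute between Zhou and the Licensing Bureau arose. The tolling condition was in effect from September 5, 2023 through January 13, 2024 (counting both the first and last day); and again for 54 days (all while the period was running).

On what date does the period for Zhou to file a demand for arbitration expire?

292 days after September 4, 2023 is June 22, 2024.
From September 5, 2023 through January 13, 2024 inclusive is 131 days; tolling adds 131 days: June 22, 2024 + 131 days = October 31, 2024.
Tolling adds 54 days: October 31, 2024 + 54 days = December 24, 2024.
December 24, 2024 is a Tuesday and not a legal holiday, so no extension applies.

December 24, 2024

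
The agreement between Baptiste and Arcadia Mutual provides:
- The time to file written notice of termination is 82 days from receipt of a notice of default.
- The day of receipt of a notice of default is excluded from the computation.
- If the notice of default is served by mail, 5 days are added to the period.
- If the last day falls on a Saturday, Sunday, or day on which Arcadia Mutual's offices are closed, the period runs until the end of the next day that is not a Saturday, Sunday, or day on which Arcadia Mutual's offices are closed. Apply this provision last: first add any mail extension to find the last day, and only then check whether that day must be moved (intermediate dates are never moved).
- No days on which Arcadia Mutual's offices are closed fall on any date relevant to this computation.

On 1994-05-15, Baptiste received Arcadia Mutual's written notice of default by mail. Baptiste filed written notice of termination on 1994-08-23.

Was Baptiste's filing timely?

82 days after 1994-05-15 is August 5, 1994.
Service was by mail, adding 5 days: August 5, 1994 + 5 days = August 10, 1994.
August 10, 1994 is a Wednesday and not a day on which Arcadia Mutual's offices are closed, so no extension applies.
The deadline is August 10, 1994; the filing on August 23, 1994 is after that date.

No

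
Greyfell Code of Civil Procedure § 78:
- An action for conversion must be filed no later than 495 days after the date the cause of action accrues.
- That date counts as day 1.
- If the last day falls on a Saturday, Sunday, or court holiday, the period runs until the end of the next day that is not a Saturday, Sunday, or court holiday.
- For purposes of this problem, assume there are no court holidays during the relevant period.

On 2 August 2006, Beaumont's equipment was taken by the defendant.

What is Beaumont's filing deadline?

Counting 2 August 2006 as day 1, day 495 is December 9, 2007.
December 9, 2007 is Sunday. The next qualifying day is December 10, 2007.

December 10, 2007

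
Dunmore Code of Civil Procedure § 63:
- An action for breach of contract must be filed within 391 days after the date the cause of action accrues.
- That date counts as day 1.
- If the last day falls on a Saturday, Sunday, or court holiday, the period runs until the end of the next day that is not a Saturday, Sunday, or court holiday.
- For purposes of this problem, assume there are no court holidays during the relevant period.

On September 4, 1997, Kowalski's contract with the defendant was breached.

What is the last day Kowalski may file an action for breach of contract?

September 29, 1998

Counting September 4, 1997 as day 1, day 391 is September 29, 1998.
September 29, 1998 is a Tuesday and not a court holiday, so no extension applies.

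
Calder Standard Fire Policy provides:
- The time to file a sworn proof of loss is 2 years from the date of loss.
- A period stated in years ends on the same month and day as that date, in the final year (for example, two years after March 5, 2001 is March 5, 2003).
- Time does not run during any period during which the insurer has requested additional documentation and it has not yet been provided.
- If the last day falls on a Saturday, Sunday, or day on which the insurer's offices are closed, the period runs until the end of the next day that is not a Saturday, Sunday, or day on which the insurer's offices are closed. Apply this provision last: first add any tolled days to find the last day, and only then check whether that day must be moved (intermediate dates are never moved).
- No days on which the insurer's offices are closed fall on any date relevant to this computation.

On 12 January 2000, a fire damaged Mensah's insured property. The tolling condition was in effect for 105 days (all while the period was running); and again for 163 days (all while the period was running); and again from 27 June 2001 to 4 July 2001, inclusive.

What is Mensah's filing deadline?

2 years after 12 January 2000 is January 12, 2002.
Tolling adds 105 days: January 12, 2002 + 105 days = April 27, 2002.
Tolling adds 163 days: April 27, 2002 + 163 days = October 7, 2002.
From June 27, 2001 through July 4, 2001 inclusive is 8 days; tolling adds 8 days: October 7, 2002 + 8 days = October 15, 2002.
October 15, 2002 is a Tuesday and not a day on which the insurer's offices are closed, so no extension applies.

October 15, 2002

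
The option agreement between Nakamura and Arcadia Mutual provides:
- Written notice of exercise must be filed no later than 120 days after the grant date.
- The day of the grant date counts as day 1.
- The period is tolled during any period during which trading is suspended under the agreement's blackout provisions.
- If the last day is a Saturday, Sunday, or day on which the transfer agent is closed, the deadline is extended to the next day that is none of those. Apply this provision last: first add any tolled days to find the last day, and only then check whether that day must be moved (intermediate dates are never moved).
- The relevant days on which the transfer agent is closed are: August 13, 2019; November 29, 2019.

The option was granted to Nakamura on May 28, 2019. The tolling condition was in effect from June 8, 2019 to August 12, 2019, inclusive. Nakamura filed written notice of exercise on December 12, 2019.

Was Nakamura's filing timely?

Counting May 28, 2019 as day 1, day 120 is September 24, 2019.
From June 8, 2019 through August 12, 2019 inclusive is 66 days; tolling adds 66 days: September 24, 2019 + 66 days = November 29, 2019.
November 29, 2019 is a listed holiday; November 30, 2019 is Saturday; December 1, 2019 is Sunday. The next qualifying day is December 2, 2019.
The deadline is December 2, 2019; the filing on December 12, 2019 is after that date.

No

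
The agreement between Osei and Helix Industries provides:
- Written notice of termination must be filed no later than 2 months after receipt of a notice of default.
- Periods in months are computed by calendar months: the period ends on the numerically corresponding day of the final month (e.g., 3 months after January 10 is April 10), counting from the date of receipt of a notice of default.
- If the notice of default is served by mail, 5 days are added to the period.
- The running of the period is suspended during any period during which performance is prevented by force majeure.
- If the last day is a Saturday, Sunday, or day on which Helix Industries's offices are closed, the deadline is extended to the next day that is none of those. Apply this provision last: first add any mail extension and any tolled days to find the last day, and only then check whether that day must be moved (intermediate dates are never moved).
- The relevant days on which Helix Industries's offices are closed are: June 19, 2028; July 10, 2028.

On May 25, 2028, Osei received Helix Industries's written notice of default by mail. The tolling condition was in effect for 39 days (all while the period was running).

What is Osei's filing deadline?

September 7, 2028

2 months after May 25, 2028 is July 25, 2028.
Service was by mail, adding 5 days: July 25, 2028 + 5 days = July 30, 2028.
Tolling adds 39 days: July 30, 2028 + 39 days = September 7, 2028.
September 7, 2028 is a Thursday and not a day on which Helix Industries's offices are closed, so no extension applies.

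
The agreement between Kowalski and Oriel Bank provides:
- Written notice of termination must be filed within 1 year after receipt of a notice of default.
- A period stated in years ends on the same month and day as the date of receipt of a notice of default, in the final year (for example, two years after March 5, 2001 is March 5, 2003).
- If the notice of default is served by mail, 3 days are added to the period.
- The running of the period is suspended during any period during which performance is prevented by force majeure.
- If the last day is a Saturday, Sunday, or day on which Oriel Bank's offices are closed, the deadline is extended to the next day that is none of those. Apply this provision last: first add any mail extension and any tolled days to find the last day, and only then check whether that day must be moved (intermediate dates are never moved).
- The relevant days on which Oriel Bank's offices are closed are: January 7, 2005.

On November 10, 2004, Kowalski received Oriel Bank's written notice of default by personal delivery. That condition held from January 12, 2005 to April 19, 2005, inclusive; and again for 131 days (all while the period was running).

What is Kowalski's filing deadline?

June 27, 2006

1 year after November 10, 2004 is November 10, 2005.
Service was not by mail, so no mail extension applies.
From January 12, 2005 through April 19, 2005 inclusive is 98 days; tolling adds 98 days: November 10, 2005 + 98 days = February 16, 2006.
Tolling adds 131 days: February 16, 2006 + 131 days = June 27, 2006.
June 27, 2006 is a Tuesday and not a day on which Oriel Bank's offices are closed, so no extension applies.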